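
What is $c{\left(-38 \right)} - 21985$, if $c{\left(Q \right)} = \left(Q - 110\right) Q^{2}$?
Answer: $-235697$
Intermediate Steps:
$c{\left(Q \right)} = Q^{2} \left(-110 + Q\right)$ ($c{\left(Q \right)} = \left(-110 + Q\right) Q^{2} = Q^{2} \left(-110 + Q\right)$)
$c{\left(-38 \right)} - 21985 = \left(-38\right)^{2} \left(-110 - 38\right) - 21985 = 1444 \left(-148\right) - 21985 = -213712 - 21985 = -235697$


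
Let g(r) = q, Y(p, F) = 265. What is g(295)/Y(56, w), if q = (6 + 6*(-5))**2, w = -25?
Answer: 576/265 ≈ 2.1736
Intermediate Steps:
q = 576 (q = (6 - 30)**2 = (-24)**2 = 576)
g(r) = 576
g(295)/Y(56, w) = 576/265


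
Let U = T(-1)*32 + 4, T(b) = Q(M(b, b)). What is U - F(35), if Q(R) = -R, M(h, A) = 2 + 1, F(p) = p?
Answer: -127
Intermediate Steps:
M(h, A) = 3
T(b) = -3 (T(b) = -1*3 = -3)
U = -92 (U = -3*32 + 4 = -96 + 4 = -92)
U - F(35) = -92 - 1*35 = -92 - 35 = -127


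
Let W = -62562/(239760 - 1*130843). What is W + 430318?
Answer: 46868883044/108917 ≈ 4.3032e+5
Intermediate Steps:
W = -62562/108917 (W = -62562/(239760 - 130843) = -62562/108917 ≈ -0.57440)
W + 430318 = -62562/108917 + 430318 = 46868883044/108917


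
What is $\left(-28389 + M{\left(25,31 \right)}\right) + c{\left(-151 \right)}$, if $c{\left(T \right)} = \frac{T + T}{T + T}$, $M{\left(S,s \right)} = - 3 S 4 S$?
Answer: $-35888$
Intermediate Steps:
$M{\left(S,s \right)} = - 12 S^{2}$ ($M{\left(S,s \right)} = - 12 S S = - 12 S^{2}$)
$c{\left(T \right)} = 1$ ($c{\left(T \right)} = \frac{2 T}{2 T} = 2 T \frac{1}{2 T} = 1$)
$\left(-28389 + M{\left(25,31 \right)}\right) + c{\left(-151 \right)} = \left(-28389 - 12 \cdot 25^{2}\right) + 1 = \left(-28389 - 7500\right) + 1 = -35889 + 1 = -35888$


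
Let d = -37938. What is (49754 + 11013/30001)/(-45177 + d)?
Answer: -1492680767/2493533115 ≈ -0.59862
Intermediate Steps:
(49754 + 11013/30001)/(-45177 + d) = (49754 + 11013/30001)/(-45177 - 37938) = (49754 + 11013*(1/30001))/(-83115) = (49754 + 11013/30001)*(-1/83115) = (1492680767/30001)*(-1/83115) = -1492680767/2493533115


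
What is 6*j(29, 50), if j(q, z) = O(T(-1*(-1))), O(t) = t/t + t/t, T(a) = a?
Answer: 12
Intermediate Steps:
O(t) = 2 (O(t) = 1 + 1 = 2)
j(q, z) = 2
6*j(29, 50) = 6*2 = 12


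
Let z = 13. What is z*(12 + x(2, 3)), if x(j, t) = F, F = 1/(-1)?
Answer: 143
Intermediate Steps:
F = -1
x(j, t) = -1
z*(12 + x(2, 3)) = 13*(12 - 1) = 13*11 = 143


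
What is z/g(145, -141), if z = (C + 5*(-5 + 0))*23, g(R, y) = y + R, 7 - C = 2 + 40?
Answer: -345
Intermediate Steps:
C = -35 (C = 7 - (2 + 40) = 7 - 1*42 = 7 - 42 = -35)
g(R, y) = R + y
z = -1380 (z = (-35 + 5*(-5 + 0))*23 = (-35 + 5*(-5))*23 = (-35 - 25)*23 = -60*23 = -1380)
z/g(145, -141) = -1380/(145 - 141) = -1380/4 = -1380*¼ = -345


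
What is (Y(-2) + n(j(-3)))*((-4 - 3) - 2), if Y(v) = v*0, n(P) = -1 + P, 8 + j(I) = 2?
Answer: 63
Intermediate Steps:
j(I) = -6 (j(I) = -8 + 2 = -6)
Y(v) = 0
(Y(-2) + n(j(-3)))*((-4 - 3) - 2) = (0 + (-1 - 6))*((-4 - 3) - 2) = (0 - 7)*(-7 - 2) = -7*(-9) = 63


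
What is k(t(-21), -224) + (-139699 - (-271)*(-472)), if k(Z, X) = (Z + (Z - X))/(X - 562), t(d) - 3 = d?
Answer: -105171217/393 ≈ -2.6761e+5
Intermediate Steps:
t(d) = 3 + d
k(Z, X) = (-X + 2*Z)/(-562 + X)
k(t(-21), -224) + (-139699 - (-271)*(-472)) = (-1*(-224) + 2*(3 - 21))/(-562 - 224) + (-139699 - (-271)*(-472)) = (224 + 2*(-18))/(-786) + (-139699 - 1*127912) = -(224 - 36)/786 + (-139699 - 127912) = -1/786*188 - 267611 = -94/393 - 267611 = -105171217/393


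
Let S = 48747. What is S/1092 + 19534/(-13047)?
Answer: 204890327/4749108 ≈ 43.143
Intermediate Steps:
S/1092 + 19534/(-13047) = 48747/1092 + 19534/(-13047) = 48747*(1/1092) + 19534*(-1/13047) = 16249/364 - 19534/13047 = 204890327/4749108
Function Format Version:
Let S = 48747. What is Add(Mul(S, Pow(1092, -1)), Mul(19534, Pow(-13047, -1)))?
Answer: Rational(204890327, 4749108) ≈ 43.143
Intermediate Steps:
Add(Mul(S, Pow(1092, -1)), Mul(19534, Pow(-13047, -1))) = Add(Mul(48747, Pow(1092, -1)), Mul(19534, Pow(-13047, -1))) = Add(Mul(48747, Rational(1, 1092)), Mul(19534, Rational(-1, 13047))) = Add(Rational(16249, 364), Rational(-19534, 13047)) = Rational(204890327, 4749108)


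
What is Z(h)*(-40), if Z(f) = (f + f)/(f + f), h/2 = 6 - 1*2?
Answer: -40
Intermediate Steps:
h = 8 (h = 2*(6 - 1*2) = 2*(6 - 2) = 2*4 = 8)
Z(f) = 1 (Z(f) = (2*f)/((2*f)) = (2*f)*(1/(2*f)) = 1)
Z(h)*(-40) = 1*(-40) = -40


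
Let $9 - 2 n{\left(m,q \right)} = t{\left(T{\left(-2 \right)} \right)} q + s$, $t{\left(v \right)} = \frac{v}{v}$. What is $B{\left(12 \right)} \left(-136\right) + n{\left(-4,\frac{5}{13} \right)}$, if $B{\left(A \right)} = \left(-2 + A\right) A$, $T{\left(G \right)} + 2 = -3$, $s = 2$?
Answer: $- \frac{212117}{13} \approx -16317.0$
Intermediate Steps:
$T{\left(G \right)} = -5$ ($T{\left(G \right)} = -2 - 3 = -5$)
$t{\left(v \right)} = 1$
$n{\left(m,q \right)} = \frac{7}{2} - \frac{q}{2}$ ($n{\left(m,q \right)} = \frac{9}{2} - \frac{1 q + 2}{2} = \frac{9}{2} - \frac{q + 2}{2} = \frac{9}{2} - \frac{2 + q}{2} = \frac{9}{2} - \left(1 + \frac{q}{2}\right) = \frac{7}{2} - \frac{q}{2}$)
$B{\left(A \right)} = A \left(-2 + A\right)$
$B{\left(12 \right)} \left(-136\right) + n{\left(-4,\frac{5}{13} \right)} = 12 \left(-2 + 12\right) \left(-136\right) + \left(\frac{7}{2} - \frac{5 \cdot \frac{1}{13}}{2}\right) = 12 \cdot 10 \left(-136\right) + \left(\frac{7}{2} - \frac{5 \cdot \frac{1}{13}}{2}\right) = 120 \left(-136\right) + \left(\frac{7}{2} - \frac{5}{26}\right) = -16320 + \left(\frac{7}{2} - \frac{5}{26}\right) = -16320 + \frac{43}{13} = - \frac{212117}{13}$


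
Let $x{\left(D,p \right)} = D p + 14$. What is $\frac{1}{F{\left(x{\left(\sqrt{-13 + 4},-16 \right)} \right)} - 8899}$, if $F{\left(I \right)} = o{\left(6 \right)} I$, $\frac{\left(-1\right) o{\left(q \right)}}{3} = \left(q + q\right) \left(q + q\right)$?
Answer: $- \frac{14947}{653394505} - \frac{20736 i}{653394505} \approx -2.2876 \cdot 10^{-5} - 3.1736 \cdot 10^{-5} i$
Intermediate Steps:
$o{\left(q \right)} = - 12 q^{2}$ ($o{\left(q \right)} = - 3 \left(q + q\right) \left(q + q\right) = - 3 \cdot 2 q 2 q = - 3 \cdot 4 q^{2} = - 12 q^{2}$)
$x{\left(D,p \right)} = 14 + D p$
$F{\left(I \right)} = - 432 I$ ($F{\left(I \right)} = - 12 \cdot 6^{2} I = \left(-12\right) 36 I = - 432 I$)
$\frac{1}{F{\left(x{\left(\sqrt{-13 + 4},-16 \right)} \right)} - 8899} = \frac{1}{- 432 \left(14 + \sqrt{-13 + 4} \left(-16\right)\right) - 8899} = \frac{1}{- 432 \left(14 + \sqrt{-9} \left(-16\right)\right) - 8899} = \frac{1}{- 432 \left(14 + 3 i \left(-16\right)\right) - 8899} = \frac{1}{- 432 \left(14 - 48 i\right) - 8899} = \frac{1}{\left(-6048 + 20736 i\right) - 8899} = \frac{1}{-14947 + 20736 i} = \frac{-14947 - 20736 i}{653394505}$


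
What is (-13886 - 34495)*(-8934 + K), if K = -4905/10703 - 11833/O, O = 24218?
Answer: 112049678854484625/259205254 ≈ 4.3228e+8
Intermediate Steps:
K = -245437889/259205254 (K = -4905/10703 - 11833/24218 = -245437889/259205254 ≈ -0.94689)
(-13886 - 34495)*(-8934 + K) = (-13886 - 34495)*(-8934 - 245437889/259205254) = -48381*(-2315985177125/259205254) = 112049678854484625/259205254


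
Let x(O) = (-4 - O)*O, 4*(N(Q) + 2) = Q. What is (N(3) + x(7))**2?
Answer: 97969/16 ≈ 6123.1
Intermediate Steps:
N(Q) = -2 + Q/4
x(O) = O*(-4 - O)
(N(3) + x(7))**2 = ((-2 + (1/4)*3) - 1*7*(4 + 7))**2 = ((-2 + 3/4) - 1*7*11)**2 = (-5/4 - 77)**2 = (-313/4)**2 = 97969/16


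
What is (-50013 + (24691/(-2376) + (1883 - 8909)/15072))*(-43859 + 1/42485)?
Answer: 3863448343650594839/1760918280 ≈ 2.1940e+9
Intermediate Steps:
(-50013 + (24691/(-2376) + (1883 - 8909)/15072))*(-43859 + 1/42485) = (-50013 + (24691*(-1/2376) - 7026*1/15072))*(-43859 + 1/42485) = (-50013 + (-24691/2376 - 1171/2512))*(-1863349614/42485) = (-50013 - 8100761/746064)*(-1863349614/42485) = -37320999593/746064*(-1863349614/42485) = 3863448343650594839/1760918280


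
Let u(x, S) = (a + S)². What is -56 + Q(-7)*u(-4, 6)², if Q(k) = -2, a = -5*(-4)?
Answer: -914008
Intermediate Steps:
a = 20
u(x, S) = (20 + S)²
-56 + Q(-7)*u(-4, 6)² = -56 - 2*(20 + 6)⁴ = -56 - 2*(26²)² = -56 - 2*676² = -56 - 2*456976 = -56 - 913952 = -914008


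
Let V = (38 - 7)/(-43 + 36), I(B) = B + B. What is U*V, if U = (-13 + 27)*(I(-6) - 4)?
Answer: 992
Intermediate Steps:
I(B) = 2*B
V = -31/7 (V = 31/(-7) = 31*(-1/7) = -31/7 ≈ -4.4286)
U = -224 (U = (-13 + 27)*(2*(-6) - 4) = 14*(-12 - 4) = 14*(-16) = -224)
U*V = -224*(-31/7) = 992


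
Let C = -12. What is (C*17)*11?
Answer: -2244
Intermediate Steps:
(C*17)*11 = -12*17*11 = -204*11 = -2244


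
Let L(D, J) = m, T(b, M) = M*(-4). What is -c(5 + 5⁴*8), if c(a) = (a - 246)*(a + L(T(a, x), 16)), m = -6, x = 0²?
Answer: -23790241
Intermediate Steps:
x = 0
T(b, M) = -4*M
L(D, J) = -6
c(a) = (-246 + a)*(-6 + a) (c(a) = (a - 246)*(a - 6) = (-246 + a)*(-6 + a))
-c(5 + 5⁴*8) = -(1476 + (5 + 5⁴*8)² - 252*(5 + 5⁴*8)) = -(1476 + (5 + 625*8)² - 252*(5 + 625*8)) = -(1476 + (5 + 5000)² - 252*(5 + 5000)) = -(1476 + 5005² - 252*5005) = -(1476 + 25050025 - 1261260) = -1*23790241 = -23790241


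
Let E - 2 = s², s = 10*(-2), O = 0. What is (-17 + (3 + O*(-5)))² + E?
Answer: 598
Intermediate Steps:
s = -20
E = 402 (E = 2 + (-20)² = 2 + 400 = 402)
(-17 + (3 + O*(-5)))² + E = (-17 + (3 + 0*(-5)))² + 402 = (-17 + (3 + 0))² + 402 = (-17 + 3)² + 402 = (-14)² + 402 = 196 + 402 = 598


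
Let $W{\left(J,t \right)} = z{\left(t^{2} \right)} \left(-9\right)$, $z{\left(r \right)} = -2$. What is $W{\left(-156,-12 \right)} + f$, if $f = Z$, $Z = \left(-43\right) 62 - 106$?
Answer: $-2754$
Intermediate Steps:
$Z = -2772$ ($Z = -2666 - 106 = -2772$)
$W{\left(J,t \right)} = 18$ ($W{\left(J,t \right)} = \left(-2\right) \left(-9\right) = 18$)
$f = -2772$
$W{\left(-156,-12 \right)} + f = 18 - 2772 = -2754$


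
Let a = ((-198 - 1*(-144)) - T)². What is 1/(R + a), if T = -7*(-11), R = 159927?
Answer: 1/177088 ≈ 5.6469e-6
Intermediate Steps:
T = 77
a = 17161 (a = ((-198 - 1*(-144)) - 1*77)² = ((-198 + 144) - 77)² = (-54 - 77)² = (-131)² = 17161)
1/(R + a) = 1/(159927 + 17161) = 1/177088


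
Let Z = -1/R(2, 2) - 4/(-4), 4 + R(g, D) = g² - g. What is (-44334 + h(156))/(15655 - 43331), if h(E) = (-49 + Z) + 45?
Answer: 88673/55352 ≈ 1.6020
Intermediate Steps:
R(g, D) = -4 + g² - g (R(g, D) = -4 + (g² - g) = -4 + g² - g)
Z = 3/2 (Z = -1/(-4 + 2² - 1*2) - 4/(-4) = -1/(-4 + 4 - 2) - 4*(-¼) = -1/(-2) + 1 = -1*(-½) + 1 = ½ + 1 = 3/2 ≈ 1.5000)
h(E) = -5/2 (h(E) = (-49 + 3/2) + 45 = -95/2 + 45 = -5/2)
(-44334 + h(156))/(15655 - 43331) = (-44334 - 5/2)/(15655 - 43331) = -88673/2/(-27676) = -88673/2*(-1/27676) = 88673/55352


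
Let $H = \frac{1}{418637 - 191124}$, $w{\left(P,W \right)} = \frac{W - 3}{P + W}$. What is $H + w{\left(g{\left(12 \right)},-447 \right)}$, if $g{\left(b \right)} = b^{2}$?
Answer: $\frac{34127051}{22978813} \approx 1.4852$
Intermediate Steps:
$w{\left(P,W \right)} = \frac{-3 + W}{P + W}$
$H = \frac{1}{227513} \approx 4.3954 \cdot 10^{-6}$
$H + w{\left(g{\left(12 \right)},-447 \right)} = \frac{1}{227513} + \frac{-3 - 447}{12^{2} - 447} = \frac{1}{227513} + \frac{1}{144 - 447} \left(-450\right) = \frac{1}{227513} + \frac{1}{-303} \left(-450\right) = \frac{1}{227513} - - \frac{150}{101} = \frac{1}{227513} + \frac{150}{101} = \frac{34127051}{22978813}$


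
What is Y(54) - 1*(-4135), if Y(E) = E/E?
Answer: 4136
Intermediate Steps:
Y(E) = 1
Y(54) - 1*(-4135) = 1 - 1*(-4135) = 1 + 4135 = 4136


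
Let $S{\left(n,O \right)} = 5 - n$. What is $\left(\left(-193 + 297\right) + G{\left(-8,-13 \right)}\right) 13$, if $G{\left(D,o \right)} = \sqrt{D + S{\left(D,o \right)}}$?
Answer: $1352 + 13 \sqrt{5} \approx 1381.1$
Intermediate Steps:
$G{\left(D,o \right)} = \sqrt{5}$ ($G{\left(D,o \right)} = \sqrt{D - \left(-5 + D\right)} = \sqrt{5}$)
$\left(\left(-193 + 297\right) + G{\left(-8,-13 \right)}\right) 13 = \left(\left(-193 + 297\right) + \sqrt{5}\right) 13 = \left(104 + \sqrt{5}\right) 13 = 1352 + 13 \sqrt{5}$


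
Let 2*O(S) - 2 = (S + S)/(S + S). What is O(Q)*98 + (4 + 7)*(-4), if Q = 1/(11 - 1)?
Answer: 103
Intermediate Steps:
Q = 1/10 ≈ 0.10000
O(S) = 3/2 (O(S) = 1 + ((S + S)/(S + S))/2 = 1 + ((2*S)/((2*S)))/2 = 1 + ((2*S)*(1/(2*S)))/2 = 1 + (1/2)*1 = 1 + 1/2 = 3/2)
O(Q)*98 + (4 + 7)*(-4) = (3/2)*98 + (4 + 7)*(-4) = 147 + 11*(-4) = 147 - 44 = 103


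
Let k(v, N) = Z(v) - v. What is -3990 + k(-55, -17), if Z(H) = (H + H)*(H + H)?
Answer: 8165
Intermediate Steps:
Z(H) = 4*H**2 (Z(H) = (2*H)*(2*H) = 4*H**2)
k(v, N) = -v + 4*v**2 (k(v, N) = 4*v**2 - v = -v + 4*v**2)
-3990 + k(-55, -17) = -3990 - 55*(-1 + 4*(-55)) = -3990 - 55*(-1 - 220) = -3990 - 55*(-221) = -3990 + 12155 = 8165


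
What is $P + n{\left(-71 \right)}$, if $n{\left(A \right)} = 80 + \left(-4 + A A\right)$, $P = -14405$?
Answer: $-9288$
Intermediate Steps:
$n{\left(A \right)} = 76 + A^{2}$ ($n{\left(A \right)} = 80 + \left(-4 + A^{2}\right) = 76 + A^{2}$)
$P + n{\left(-71 \right)} = -14405 + \left(76 + \left(-71\right)^{2}\right) = -14405 + \left(76 + 5041\right) = -14405 + 5117 = -9288$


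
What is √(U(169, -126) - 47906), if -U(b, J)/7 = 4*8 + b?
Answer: I*√49313 ≈ 222.07*I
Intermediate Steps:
U(b, J) = -224 - 7*b (U(b, J) = -7*(4*8 + b) = -7*(32 + b) = -224 - 7*b)
√(U(169, -126) - 47906) = √((-224 - 7*169) - 47906) = √((-224 - 1183) - 47906) = √(-1407 - 47906) = √(-49313) = I*√49313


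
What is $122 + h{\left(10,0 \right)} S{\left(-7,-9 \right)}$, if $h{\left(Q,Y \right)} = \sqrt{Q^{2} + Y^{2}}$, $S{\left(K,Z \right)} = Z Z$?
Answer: $932$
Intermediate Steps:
$S{\left(K,Z \right)} = Z^{2}$
$122 + h{\left(10,0 \right)} S{\left(-7,-9 \right)} = 122 + \sqrt{10^{2} + 0^{2}} \left(-9\right)^{2} = 122 + \sqrt{100 + 0} \cdot 81 = 122 + \sqrt{100} \cdot 81 = 122 + 10 \cdot 81 = 122 + 810 = 932$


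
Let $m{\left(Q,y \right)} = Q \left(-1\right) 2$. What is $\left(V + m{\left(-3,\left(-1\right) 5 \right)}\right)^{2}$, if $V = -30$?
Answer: $576$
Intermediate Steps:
$m{\left(Q,y \right)} = - 2 Q$ ($m{\left(Q,y \right)} = - Q 2 = - 2 Q$)
$\left(V + m{\left(-3,\left(-1\right) 5 \right)}\right)^{2} = \left(-30 - -6\right)^{2} = \left(-30 + 6\right)^{2} = \left(-24\right)^{2} = 576$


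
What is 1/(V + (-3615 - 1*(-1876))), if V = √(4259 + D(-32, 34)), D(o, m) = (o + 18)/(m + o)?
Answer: -1739/3019869 - 2*√1063/3019869 ≈ -0.00059745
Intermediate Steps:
D(o, m) = (18 + o)/(m + o)
V = 2*√1063 (V = √(4259 + (18 - 32)/(34 - 32)) = √(4259 - 14/2) = √(4259 + (½)*(-14)) = √(4259 - 7) = √4252 = 2*√1063 ≈ 65.207)
1/(V + (-3615 - 1*(-1876))) = 1/(2*√1063 + (-3615 - 1*(-1876))) = 1/(2*√1063 + (-3615 + 1876)) = 1/(2*√1063 - 1739) = 1/(-1739 + 2*√1063)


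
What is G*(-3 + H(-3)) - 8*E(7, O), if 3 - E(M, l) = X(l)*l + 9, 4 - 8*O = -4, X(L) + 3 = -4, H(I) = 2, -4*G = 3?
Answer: -29/4 ≈ -7.2500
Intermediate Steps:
G = -¾ (G = -¼*3 = -¾ ≈ -0.75000)
X(L) = -7 (X(L) = -3 - 4 = -7)
O = 1 (O = ½ - ⅛*(-4) = ½ + ½ = 1)
E(M, l) = -6 + 7*l (E(M, l) = 3 - (-7*l + 9) = 3 - (9 - 7*l) = 3 + (-9 + 7*l) = -6 + 7*l)
G*(-3 + H(-3)) - 8*E(7, O) = -3*(-3 + 2)/4 - 8*(-6 + 7*1) = -¾*(-1) - 8*(-6 + 7) = ¾ - 8*1 = ¾ - 8 = -29/4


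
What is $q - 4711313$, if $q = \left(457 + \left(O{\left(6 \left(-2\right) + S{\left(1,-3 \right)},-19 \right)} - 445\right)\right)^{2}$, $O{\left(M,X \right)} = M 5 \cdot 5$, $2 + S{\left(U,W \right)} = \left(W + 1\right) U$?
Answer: $-4560769$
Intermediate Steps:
$S{\left(U,W \right)} = -2 + U \left(1 + W\right)$ ($S{\left(U,W \right)} = -2 + \left(W + 1\right) U = -2 + \left(1 + W\right) U = -2 + U \left(1 + W\right)$)
$O{\left(M,X \right)} = 25 M$ ($O{\left(M,X \right)} = 5 M 5 = 25 M$)
$q = 150544$ ($q = \left(457 + \left(25 \left(6 \left(-2\right) + \left(-2 + 1 + 1 \left(-3\right)\right)\right) - 445\right)\right)^{2} = \left(457 - \left(445 - 25 \left(-12 - 4\right)\right)\right)^{2} = \left(457 + \left(25 \left(-16\right) - 445\right)\right)^{2} = \left(457 - 845\right)^{2} = \left(-388\right)^{2} = 150544$)
$q - 4711313 = 150544 - 4711313 = -4560769$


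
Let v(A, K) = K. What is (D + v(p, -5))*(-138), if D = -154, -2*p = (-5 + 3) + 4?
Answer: 21942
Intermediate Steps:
p = -1 (p = -((-5 + 3) + 4)/2 = -(-2 + 4)/2 = -1/2*2 = -1)
(D + v(p, -5))*(-138) = (-154 - 5)*(-138) = -159*(-138) = 21942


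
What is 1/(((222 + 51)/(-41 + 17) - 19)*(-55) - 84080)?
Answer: -8/659275 ≈ -1.2135e-5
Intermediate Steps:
1/(((222 + 51)/(-41 + 17) - 19)*(-55) - 84080) = 1/((273/(-24) - 19)*(-55) - 84080) = 1/((273*(-1/24) - 19)*(-55) - 84080) = 1/((-91/8 - 19)*(-55) - 84080) = 1/(-243/8*(-55) - 84080) = 1/(13365/8 - 84080) = 1/(-659275/8) = -8/659275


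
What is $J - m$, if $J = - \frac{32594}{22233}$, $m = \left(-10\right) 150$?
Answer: $\frac{33316906}{22233} \approx 1498.5$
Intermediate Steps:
$m = -1500$
$J = - \frac{32594}{22233}$ ($J = \left(-32594\right) \frac{1}{22233} = - \frac{32594}{22233} \approx -1.466$)
$J - m = - \frac{32594}{22233} - -1500 = - \frac{32594}{22233} + 1500 = \frac{33316906}{22233}$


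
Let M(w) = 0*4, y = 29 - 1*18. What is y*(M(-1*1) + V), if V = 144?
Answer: 1584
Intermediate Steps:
y = 11 (y = 29 - 18 = 11)
M(w) = 0
y*(M(-1*1) + V) = 11*(0 + 144) = 11*144 = 1584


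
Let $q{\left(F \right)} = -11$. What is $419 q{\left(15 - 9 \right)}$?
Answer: $-4609$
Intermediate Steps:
$419 q{\left(15 - 9 \right)} = 419 \left(-11\right) = -4609$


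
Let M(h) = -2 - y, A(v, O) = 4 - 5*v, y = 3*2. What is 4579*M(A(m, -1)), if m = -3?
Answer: -36632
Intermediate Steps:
y = 6
M(h) = -8 (M(h) = -2 - 1*6 = -2 - 6 = -8)
4579*M(A(m, -1)) = 4579*(-8) = -36632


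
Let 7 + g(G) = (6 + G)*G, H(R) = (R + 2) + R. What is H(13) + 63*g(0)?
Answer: -413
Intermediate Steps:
H(R) = 2 + 2*R (H(R) = (2 + R) + R = 2 + 2*R)
g(G) = -7 + G*(6 + G) (g(G) = -7 + (6 + G)*G = -7 + G*(6 + G))
H(13) + 63*g(0) = (2 + 2*13) + 63*(-7 + 0² + 6*0) = (2 + 26) + 63*(-7 + 0 + 0) = 28 + 63*(-7) = 28 - 441 = -413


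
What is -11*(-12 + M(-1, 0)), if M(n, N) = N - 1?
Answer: 143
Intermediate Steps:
M(n, N) = -1 + N
-11*(-12 + M(-1, 0)) = -11*(-12 + (-1 + 0)) = -11*(-12 - 1) = -11*(-13) = 143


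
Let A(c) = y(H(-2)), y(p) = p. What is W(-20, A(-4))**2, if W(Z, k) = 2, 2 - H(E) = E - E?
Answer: 4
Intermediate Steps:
H(E) = 2 (H(E) = 2 - (E - E) = 2 - 1*0 = 2 + 0 = 2)
A(c) = 2
W(-20, A(-4))**2 = 2**2 = 4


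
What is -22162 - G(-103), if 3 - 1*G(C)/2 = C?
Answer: -22374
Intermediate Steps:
G(C) = 6 - 2*C
-22162 - G(-103) = -22162 - (6 - 2*(-103)) = -22162 - (6 + 206) = -22162 - 1*212 = -22162 - 212 = -22374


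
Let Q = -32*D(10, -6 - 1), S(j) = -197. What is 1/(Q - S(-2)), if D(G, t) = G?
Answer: -1/123 ≈ -0.0081301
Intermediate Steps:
Q = -320 (Q = -32*10 = -320)
1/(Q - S(-2)) = 1/(-320 - 1*(-197)) = 1/(-320 + 197) = 1/(-123) = -1/123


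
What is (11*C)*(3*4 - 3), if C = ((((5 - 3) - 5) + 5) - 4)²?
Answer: 396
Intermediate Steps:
C = 4 (C = (((2 - 5) + 5) - 4)² = ((-3 + 5) - 4)² = (2 - 4)² = (-2)² = 4)
(11*C)*(3*4 - 3) = (11*4)*(3*4 - 3) = 44*(12 - 3) = 44*9 = 396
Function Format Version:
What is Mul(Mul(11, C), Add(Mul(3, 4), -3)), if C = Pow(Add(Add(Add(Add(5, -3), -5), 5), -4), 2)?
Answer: 396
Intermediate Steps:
C = 4 (C = Pow(Add(Add(Add(2, -5), 5), -4), 2) = Pow(Add(Add(-3, 5), -4), 2) = Pow(Add(2, -4), 2) = Pow(-2, 2) = 4)
Mul(Mul(11, C), Add(Mul(3, 4), -3)) = Mul(Mul(11, 4), Add(Mul(3, 4), -3)) = Mul(44, Add(12, -3)) = Mul(44, 9) = 396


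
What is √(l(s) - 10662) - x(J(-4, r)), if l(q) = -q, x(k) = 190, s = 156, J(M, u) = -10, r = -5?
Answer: -190 + 3*I*√1202 ≈ -190.0 + 104.01*I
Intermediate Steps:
√(l(s) - 10662) - x(J(-4, r)) = √(-1*156 - 10662) - 1*190 = √(-156 - 10662) - 190 = √(-10818) - 190 = 3*I*√1202 - 190 = -190 + 3*I*√1202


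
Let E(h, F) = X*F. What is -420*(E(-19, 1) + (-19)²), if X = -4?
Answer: -149940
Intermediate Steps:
E(h, F) = -4*F
-420*(E(-19, 1) + (-19)²) = -420*(-4*1 + (-19)²) = -420*(-4 + 361) = -420*357 = -149940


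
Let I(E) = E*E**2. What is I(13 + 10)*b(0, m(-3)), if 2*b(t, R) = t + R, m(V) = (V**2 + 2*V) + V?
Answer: 0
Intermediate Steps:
m(V) = V**2 + 3*V
b(t, R) = R/2 + t/2 (b(t, R) = (t + R)/2 = (R + t)/2 = R/2 + t/2)
I(E) = E**3
I(13 + 10)*b(0, m(-3)) = (13 + 10)**3*((-3*(3 - 3))/2 + (1/2)*0) = 23**3*((-3*0)/2 + 0) = 12167*((1/2)*0 + 0) = 12167*(0 + 0) = 12167*0 = 0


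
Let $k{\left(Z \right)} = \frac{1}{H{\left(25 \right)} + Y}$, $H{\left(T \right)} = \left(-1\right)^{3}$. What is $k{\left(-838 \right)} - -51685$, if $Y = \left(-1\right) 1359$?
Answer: $\frac{70291599}{1360} \approx 51685.0$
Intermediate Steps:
$H{\left(T \right)} = -1$
$Y = -1359$
$k{\left(Z \right)} = - \frac{1}{1360}$ ($k{\left(Z \right)} = \frac{1}{-1 - 1359} = \frac{1}{-1360} = - \frac{1}{1360}$)
$k{\left(-838 \right)} - -51685 = - \frac{1}{1360} - -51685 = - \frac{1}{1360} + 51685 = \frac{70291599}{1360}$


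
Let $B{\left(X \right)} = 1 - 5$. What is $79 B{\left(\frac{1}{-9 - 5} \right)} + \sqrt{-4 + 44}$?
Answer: $-316 + 2 \sqrt{10} \approx -309.68$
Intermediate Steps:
$B{\left(X \right)} = -4$
$79 B{\left(\frac{1}{-9 - 5} \right)} + \sqrt{-4 + 44} = 79 \left(-4\right) + \sqrt{-4 + 44} = -316 + \sqrt{40} = -316 + 2 \sqrt{10}$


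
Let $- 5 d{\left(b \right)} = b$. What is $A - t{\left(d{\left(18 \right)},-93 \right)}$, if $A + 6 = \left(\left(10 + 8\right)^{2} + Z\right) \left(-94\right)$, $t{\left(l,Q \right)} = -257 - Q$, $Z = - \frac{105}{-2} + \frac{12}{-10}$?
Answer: $- \frac{175601}{5} \approx -35120.0$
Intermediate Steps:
$d{\left(b \right)} = - \frac{b}{5}$
$Z = \frac{513}{10}$ ($Z = \left(-105\right) \left(- \frac{1}{2}\right) + 12 \left(- \frac{1}{10}\right) = \frac{105}{2} - \frac{6}{5} = \frac{513}{10} \approx 51.3$)
$A = - \frac{176421}{5}$ ($A = -6 + \left(\left(10 + 8\right)^{2} + \frac{513}{10}\right) \left(-94\right) = -6 + \left(18^{2} + \frac{513}{10}\right) \left(-94\right) = -6 + \left(324 + \frac{513}{10}\right) \left(-94\right) = -6 + \frac{3753}{10} \left(-94\right) = -6 - \frac{176391}{5} = - \frac{176421}{5} \approx -35284.0$)
$A - t{\left(d{\left(18 \right)},-93 \right)} = - \frac{176421}{5} - \left(-257 - -93\right) = - \frac{176421}{5} - \left(-257 + 93\right) = - \frac{176421}{5} - -164 = - \frac{176421}{5} + 164 = - \frac{175601}{5}$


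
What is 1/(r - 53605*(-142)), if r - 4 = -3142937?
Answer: 1/4468977 ≈ 2.2376e-7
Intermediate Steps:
r = -3142933 (r = 4 - 3142937 = -3142933)
1/(r - 53605*(-142)) = 1/(-3142933 - 53605*(-142)) = 1/(-3142933 + 7611910) = 1/4468977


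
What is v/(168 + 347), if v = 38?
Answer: 38/515 ≈ 0.073786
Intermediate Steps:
v/(168 + 347) = 38/(168 + 347) = 38/515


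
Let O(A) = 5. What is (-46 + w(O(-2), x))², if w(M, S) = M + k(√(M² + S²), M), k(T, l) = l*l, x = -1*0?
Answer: 256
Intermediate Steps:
x = 0
k(T, l) = l²
w(M, S) = M + M²
(-46 + w(O(-2), x))² = (-46 + 5*(1 + 5))² = (-46 + 5*6)² = (-46 + 30)² = (-16)² = 256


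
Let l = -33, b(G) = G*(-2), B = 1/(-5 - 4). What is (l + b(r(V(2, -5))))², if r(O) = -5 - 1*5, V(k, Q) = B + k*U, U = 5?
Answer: 169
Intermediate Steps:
B = -⅑ (B = 1/(-9) = -⅑ ≈ -0.11111)
V(k, Q) = -⅑ + 5*k (V(k, Q) = -⅑ + k*5 = -⅑ + 5*k)
r(O) = -10 (r(O) = -5 - 5 = -10)
b(G) = -2*G
(l + b(r(V(2, -5))))² = (-33 - 2*(-10))² = (-33 + 20)² = (-13)² = 169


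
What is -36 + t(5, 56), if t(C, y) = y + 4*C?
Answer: 40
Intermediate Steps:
-36 + t(5, 56) = -36 + (56 + 4*5) = -36 + (56 + 20) = -36 + 76 = 40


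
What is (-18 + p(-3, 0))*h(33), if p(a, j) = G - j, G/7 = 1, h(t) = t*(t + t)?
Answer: -23958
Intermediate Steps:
h(t) = 2*t**2 (h(t) = t*(2*t) = 2*t**2)
G = 7 (G = 7*1 = 7)
p(a, j) = 7 - j
(-18 + p(-3, 0))*h(33) = (-18 + (7 - 1*0))*(2*33**2) = (-18 + (7 + 0))*(2*1089) = (-18 + 7)*2178 = -11*2178 = -23958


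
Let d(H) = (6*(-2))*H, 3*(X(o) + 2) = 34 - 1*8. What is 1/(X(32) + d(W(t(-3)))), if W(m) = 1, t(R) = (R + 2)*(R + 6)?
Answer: -3/16 ≈ -0.18750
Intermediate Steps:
t(R) = (2 + R)*(6 + R)
X(o) = 20/3 (X(o) = -2 + (34 - 1*8)/3 = -2 + (34 - 8)/3 = -2 + (⅓)*26 = -2 + 26/3 = 20/3)
d(H) = -12*H
1/(X(32) + d(W(t(-3)))) = 1/(20/3 - 12*1) = 1/(20/3 - 12) = 1/(-16/3) = -3/16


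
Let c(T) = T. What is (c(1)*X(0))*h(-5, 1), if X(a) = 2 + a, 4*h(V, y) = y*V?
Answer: -5/2 ≈ -2.5000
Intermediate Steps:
h(V, y) = V*y/4 (h(V, y) = (y*V)/4 = (V*y)/4 = V*y/4)
(c(1)*X(0))*h(-5, 1) = (1*(2 + 0))*((1/4)*(-5)*1) = (1*2)*(-5/4) = 2*(-5/4) = -5/2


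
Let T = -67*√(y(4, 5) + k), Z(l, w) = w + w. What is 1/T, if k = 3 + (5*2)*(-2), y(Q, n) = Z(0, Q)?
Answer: I/201 ≈ 0.0049751*I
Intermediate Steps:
Z(l, w) = 2*w
y(Q, n) = 2*Q
k = -17 (k = 3 + 10*(-2) = 3 - 20 = -17)
T = -201*I (T = -67*√(2*4 - 17) = -67*√(8 - 17) = -201*I ≈ -201.0*I)
1/T = 1/(-201*I) = I/201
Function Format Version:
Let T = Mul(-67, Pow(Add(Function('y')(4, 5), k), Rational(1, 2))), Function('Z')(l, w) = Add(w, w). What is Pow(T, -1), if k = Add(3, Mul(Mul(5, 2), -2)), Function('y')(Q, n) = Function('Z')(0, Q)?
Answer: Mul(Rational(1, 201), I) ≈ Mul(0.0049751, I)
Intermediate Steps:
Function('Z')(l, w) = Mul(2, w)
Function('y')(Q, n) = Mul(2, Q)
k = -17 (k = Add(3, Mul(10, -2)) = Add(3, -20) = -17)
T = Mul(-201, I) (T = Mul(-67, Pow(Add(Mul(2, 4), -17), Rational(1, 2))) = Mul(-67, Pow(Add(8, -17), Rational(1, 2))) = Mul(-67, Pow(-9, Rational(1, 2))) = Mul(-67, Mul(3, I)) = Mul(-201, I) ≈ Mul(-201.00, I))
Pow(T, -1) = Pow(Mul(-201, I), -1) = Mul(Rational(1, 201), I)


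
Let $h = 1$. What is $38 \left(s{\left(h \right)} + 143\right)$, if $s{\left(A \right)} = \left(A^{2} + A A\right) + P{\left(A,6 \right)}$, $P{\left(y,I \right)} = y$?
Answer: $5548$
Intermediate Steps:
$s{\left(A \right)} = A + 2 A^{2}$ ($s{\left(A \right)} = \left(A^{2} + A A\right) + A = \left(A^{2} + A^{2}\right) + A = 2 A^{2} + A = A + 2 A^{2}$)
$38 \left(s{\left(h \right)} + 143\right) = 38 \left(1 \left(1 + 2 \cdot 1\right) + 143\right) = 38 \left(1 \left(1 + 2\right) + 143\right) = 38 \left(1 \cdot 3 + 143\right) = 38 \left(3 + 143\right) = 38 \cdot 146 = 5548$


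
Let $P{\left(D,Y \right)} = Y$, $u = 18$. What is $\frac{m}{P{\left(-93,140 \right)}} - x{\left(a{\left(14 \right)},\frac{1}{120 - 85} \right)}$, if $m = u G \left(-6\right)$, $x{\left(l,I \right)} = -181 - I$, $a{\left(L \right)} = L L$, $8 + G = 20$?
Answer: $\frac{6012}{35} \approx 171.77$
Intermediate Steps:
$G = 12$ ($G = -8 + 20 = 12$)
$a{\left(L \right)} = L^{2}$
$m = -1296$ ($m = 18 \cdot 12 \left(-6\right) = 216 \left(-6\right) = -1296$)
$\frac{m}{P{\left(-93,140 \right)}} - x{\left(a{\left(14 \right)},\frac{1}{120 - 85} \right)} = - \frac{1296}{140} - \left(-181 - \frac{1}{120 - 85}\right) = \left(-1296\right) \frac{1}{140} - \left(-181 - \frac{1}{35}\right) = - \frac{324}{35} - \left(-181 - \frac{1}{35}\right) = - \frac{324}{35} - - \frac{6336}{35} = - \frac{324}{35} + \frac{6336}{35} = \frac{6012}{35}$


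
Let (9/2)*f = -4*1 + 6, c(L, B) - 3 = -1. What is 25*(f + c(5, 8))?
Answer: 550/9 ≈ 61.111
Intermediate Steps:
c(L, B) = 2 (c(L, B) = 3 - 1 = 2)
f = 4/9 (f = 2*(-4*1 + 6)/9 = 2*(-4 + 6)/9 = (2/9)*2 = 4/9 ≈ 0.44444)
25*(f + c(5, 8)) = 25*(4/9 + 2) = 25*(22/9) = 550/9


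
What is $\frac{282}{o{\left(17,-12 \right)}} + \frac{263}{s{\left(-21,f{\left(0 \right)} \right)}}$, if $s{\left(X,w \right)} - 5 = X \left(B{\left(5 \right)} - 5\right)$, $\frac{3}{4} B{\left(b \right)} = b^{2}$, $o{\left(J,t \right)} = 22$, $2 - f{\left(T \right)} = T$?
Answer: $\frac{80297}{6490} \approx 12.372$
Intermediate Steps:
$f{\left(T \right)} = 2 - T$
$B{\left(b \right)} = \frac{4 b^{2}}{3}$
$s{\left(X,w \right)} = 5 + \frac{85 X}{3}$ ($s{\left(X,w \right)} = 5 + X \left(\frac{4 \cdot 5^{2}}{3} - 5\right) = 5 + X \left(\frac{4}{3} \cdot 25 - 5\right) = 5 + X \left(\frac{100}{3} - 5\right) = 5 + X \frac{85}{3} = 5 + \frac{85 X}{3}$)
$\frac{282}{o{\left(17,-12 \right)}} + \frac{263}{s{\left(-21,f{\left(0 \right)} \right)}} = \frac{282}{22} + \frac{263}{5 + \frac{85}{3} \left(-21\right)} = 282 \cdot \frac{1}{22} + \frac{263}{5 - 595} = \frac{141}{11} + \frac{263}{-590} = \frac{141}{11} + 263 \left(- \frac{1}{590}\right) = \frac{141}{11} - \frac{263}{590} = \frac{80297}{6490}$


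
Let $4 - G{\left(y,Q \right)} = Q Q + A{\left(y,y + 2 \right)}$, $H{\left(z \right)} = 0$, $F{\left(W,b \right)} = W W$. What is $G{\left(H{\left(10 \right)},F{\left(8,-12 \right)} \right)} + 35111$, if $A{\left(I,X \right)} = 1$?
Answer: $31018$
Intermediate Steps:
$F{\left(W,b \right)} = W^{2}$
$G{\left(y,Q \right)} = 3 - Q^{2}$ ($G{\left(y,Q \right)} = 4 - \left(Q Q + 1\right) = 4 - \left(Q^{2} + 1\right) = 4 - \left(1 + Q^{2}\right) = 3 - Q^{2}$)
$G{\left(H{\left(10 \right)},F{\left(8,-12 \right)} \right)} + 35111 = \left(3 - \left(8^{2}\right)^{2}\right) + 35111 = \left(3 - 64^{2}\right) + 35111 = \left(3 - 4096\right) + 35111 = -4093 + 35111 = 31018$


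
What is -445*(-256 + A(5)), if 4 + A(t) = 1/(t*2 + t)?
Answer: 347011/3 ≈ 1.1567e+5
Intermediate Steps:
A(t) = -4 + 1/(3*t) (A(t) = -4 + 1/(t*2 + t) = -4 + 1/(2*t + t) = -4 + 1/(3*t))
-445*(-256 + A(5)) = -445*(-256 + (-4 + (⅓)/5)) = -445*(-256 + (-4 + (⅓)*(⅕))) = -445*(-256 + (-4 + 1/15)) = -445*(-256 - 59/15) = -445*(-3899/15) = 347011/3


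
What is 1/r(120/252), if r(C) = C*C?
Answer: 441/100 ≈ 4.4100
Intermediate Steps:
r(C) = C**2
1/r(120/252) = 1/((120/252)**2) = 1/((120*(1/252))**2) = 1/((10/21)**2) = 1/(100/441) = 441/100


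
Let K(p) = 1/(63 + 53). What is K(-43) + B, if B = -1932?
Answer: -224111/116 ≈ -1932.0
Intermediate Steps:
K(p) = 1/116
K(-43) + B = 1/116 - 1932 = -224111/116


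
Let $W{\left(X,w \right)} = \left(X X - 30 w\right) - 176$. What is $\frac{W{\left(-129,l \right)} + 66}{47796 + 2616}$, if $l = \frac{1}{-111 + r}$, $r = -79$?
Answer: $\frac{78523}{239457} \approx 0.32792$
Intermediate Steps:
$l = - \frac{1}{190}$ ($l = \frac{1}{-111 - 79} = \frac{1}{-190} = - \frac{1}{190} \approx -0.0052632$)
$W{\left(X,w \right)} = -176 + X^{2} - 30 w$ ($W{\left(X,w \right)} = \left(X^{2} - 30 w\right) - 176 = -176 + X^{2} - 30 w$)
$\frac{W{\left(-129,l \right)} + 66}{47796 + 2616} = \frac{\left(-176 + \left(-129\right)^{2} - - \frac{3}{19}\right) + 66}{47796 + 2616} = \frac{\left(-176 + 16641 + \frac{3}{19}\right) + 66}{50412} = \left(\frac{312838}{19} + 66\right) \frac{1}{50412} = \frac{314092}{19} \cdot \frac{1}{50412} = \frac{78523}{239457}$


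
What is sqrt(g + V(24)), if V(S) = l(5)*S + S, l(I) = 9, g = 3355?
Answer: sqrt(3595) ≈ 59.958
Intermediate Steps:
V(S) = 10*S (V(S) = 9*S + S = 10*S)
sqrt(g + V(24)) = sqrt(3355 + 10*24) = sqrt(3355 + 240) = sqrt(3595)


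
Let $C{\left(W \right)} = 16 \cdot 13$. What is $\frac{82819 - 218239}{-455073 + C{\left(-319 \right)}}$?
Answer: $\frac{27084}{90973} \approx 0.29771$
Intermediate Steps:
$C{\left(W \right)} = 208$
$\frac{82819 - 218239}{-455073 + C{\left(-319 \right)}} = \frac{82819 - 218239}{-455073 + 208} = - \frac{135420}{-454865} = \left(-135420\right) \left(- \frac{1}{454865}\right) = \frac{27084}{90973}$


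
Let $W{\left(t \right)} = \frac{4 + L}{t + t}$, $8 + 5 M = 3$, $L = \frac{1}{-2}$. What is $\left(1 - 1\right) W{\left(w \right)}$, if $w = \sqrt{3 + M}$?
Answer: $0$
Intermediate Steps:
$L = - \frac{1}{2} \approx -0.5$
$M = -1$ ($M = - \frac{8}{5} + \frac{1}{5} \cdot 3 = - \frac{8}{5} + \frac{3}{5} = -1$)
$w = \sqrt{2}$ ($w = \sqrt{3 - 1} = \sqrt{2} \approx 1.4142$)
$W{\left(t \right)} = \frac{7}{4 t}$ ($W{\left(t \right)} = \frac{4 - \frac{1}{2}}{t + t} = \frac{7}{2 \cdot 2 t} = \frac{7 \frac{1}{2 t}}{2} = \frac{7}{4 t}$)
$\left(1 - 1\right) W{\left(w \right)} = \left(1 - 1\right) \frac{7}{4 \sqrt{2}} = 0 \frac{7 \frac{\sqrt{2}}{2}}{4} = 0 \frac{7 \sqrt{2}}{8} = 0$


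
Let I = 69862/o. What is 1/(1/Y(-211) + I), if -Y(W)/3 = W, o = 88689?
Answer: 18713379/14770445 ≈ 1.2669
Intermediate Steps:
Y(W) = -3*W
I = 69862/88689 ≈ 0.78772
1/(1/Y(-211) + I) = 1/(1/(-3*(-211)) + 69862/88689) = 1/(1/633 + 69862/88689) = 1/(14770445/18713379) = 18713379/14770445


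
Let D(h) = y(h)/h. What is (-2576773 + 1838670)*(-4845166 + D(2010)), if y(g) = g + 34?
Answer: 3594111963557224/1005 ≈ 3.5762e+12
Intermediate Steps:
y(g) = 34 + g
D(h) = (34 + h)/h
(-2576773 + 1838670)*(-4845166 + D(2010)) = (-2576773 + 1838670)*(-4845166 + (34 + 2010)/2010) = -738103*(-4845166 + (1/2010)*2044) = -738103*(-4845166 + 1022/1005) = -738103*(-4869390808/1005) = 3594111963557224/1005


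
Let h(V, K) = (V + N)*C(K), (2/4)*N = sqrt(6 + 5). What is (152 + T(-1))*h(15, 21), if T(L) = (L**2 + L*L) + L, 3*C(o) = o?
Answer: 16065 + 2142*sqrt(11) ≈ 23169.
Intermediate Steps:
C(o) = o/3
N = 2*sqrt(11) (N = 2*sqrt(6 + 5) = 2*sqrt(11) ≈ 6.6332)
T(L) = L + 2*L**2 (T(L) = (L**2 + L**2) + L = 2*L**2 + L = L + 2*L**2)
h(V, K) = K*(V + 2*sqrt(11))/3 (h(V, K) = (V + 2*sqrt(11))*(K/3) = K*(V + 2*sqrt(11))/3)
(152 + T(-1))*h(15, 21) = (152 - (1 + 2*(-1)))*((1/3)*21*(15 + 2*sqrt(11))) = (152 - (1 - 2))*(105 + 14*sqrt(11)) = (152 - 1*(-1))*(105 + 14*sqrt(11)) = (152 + 1)*(105 + 14*sqrt(11)) = 153*(105 + 14*sqrt(11)) = 16065 + 2142*sqrt(11)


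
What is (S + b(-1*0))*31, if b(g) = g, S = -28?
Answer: -868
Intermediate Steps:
(S + b(-1*0))*31 = (-28 - 1*0)*31 = (-28 + 0)*31 = -28*31 = -868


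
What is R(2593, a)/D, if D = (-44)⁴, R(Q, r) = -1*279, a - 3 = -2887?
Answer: -279/3748096 ≈ -7.4438e-5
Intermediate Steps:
a = -2884 (a = 3 - 2887 = -2884)
R(Q, r) = -279
D = 3748096
R(2593, a)/D = -279/3748096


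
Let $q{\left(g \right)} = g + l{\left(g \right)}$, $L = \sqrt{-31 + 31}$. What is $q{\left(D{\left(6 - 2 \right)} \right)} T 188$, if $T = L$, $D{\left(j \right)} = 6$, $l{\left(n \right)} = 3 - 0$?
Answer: $0$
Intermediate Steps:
$l{\left(n \right)} = 3$ ($l{\left(n \right)} = 3 + 0 = 3$)
$L = 0$ ($L = \sqrt{0} = 0$)
$T = 0$
$q{\left(g \right)} = 3 + g$ ($q{\left(g \right)} = g + 3 = 3 + g$)
$q{\left(D{\left(6 - 2 \right)} \right)} T 188 = \left(3 + 6\right) 0 \cdot 188 = 9 \cdot 0 \cdot 188 = 0 \cdot 188 = 0$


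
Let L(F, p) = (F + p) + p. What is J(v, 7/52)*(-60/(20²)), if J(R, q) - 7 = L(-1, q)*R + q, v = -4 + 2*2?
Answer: -1113/1040 ≈ -1.0702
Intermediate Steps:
L(F, p) = F + 2*p
v = 0 (v = -4 + 4 = 0)
J(R, q) = 7 + q + R*(-1 + 2*q) (J(R, q) = 7 + ((-1 + 2*q)*R + q) = 7 + (R*(-1 + 2*q) + q) = 7 + (q + R*(-1 + 2*q)) = 7 + q + R*(-1 + 2*q))
J(v, 7/52)*(-60/(20²)) = (7 + 7/52 + 0*(-1 + 2*(7/52)))*(-60/(20²)) = (7 + 7*(1/52) + 0*(-1 + 2*(7*(1/52))))*(-60/400) = (7 + 7/52 + 0*(-1 + 2*(7/52)))*(-60*1/400) = (7 + 7/52 + 0*(-1 + 7/26))*(-3/20) = (7 + 7/52 + 0*(-19/26))*(-3/20) = (7 + 7/52 + 0)*(-3/20) = (371/52)*(-3/20) = -1113/1040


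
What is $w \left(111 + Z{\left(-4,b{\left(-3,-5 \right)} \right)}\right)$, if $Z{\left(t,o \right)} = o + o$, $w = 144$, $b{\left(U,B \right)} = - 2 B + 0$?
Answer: $18864$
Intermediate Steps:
$b{\left(U,B \right)} = - 2 B$
$Z{\left(t,o \right)} = 2 o$
$w \left(111 + Z{\left(-4,b{\left(-3,-5 \right)} \right)}\right) = 144 \left(111 + 2 \left(\left(-2\right) \left(-5\right)\right)\right) = 144 \left(111 + 2 \cdot 10\right) = 144 \left(111 + 20\right) = 144 \cdot 131 = 18864$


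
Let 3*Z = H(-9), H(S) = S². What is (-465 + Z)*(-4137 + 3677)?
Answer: 201480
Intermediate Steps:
Z = 27 (Z = (⅓)*(-9)² = (⅓)*81 = 27)
(-465 + Z)*(-4137 + 3677) = (-465 + 27)*(-4137 + 3677) = -438*(-460) = 201480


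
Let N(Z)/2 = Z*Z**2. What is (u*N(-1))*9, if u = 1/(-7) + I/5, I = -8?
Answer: 1098/35 ≈ 31.371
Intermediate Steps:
N(Z) = 2*Z**3 (N(Z) = 2*(Z*Z**2) = 2*Z**3)
u = -61/35 (u = 1/(-7) - 8/5 = 1*(-1/7) - 8*1/5 = -1/7 - 8/5 = -61/35 ≈ -1.7429)
(u*N(-1))*9 = -122*(-1)**3/35*9 = -122*(-1)/35*9 = -61/35*(-2)*9 = (122/35)*9 = 1098/35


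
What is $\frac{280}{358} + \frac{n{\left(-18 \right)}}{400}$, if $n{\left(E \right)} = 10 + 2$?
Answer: $\frac{14537}{17900} \approx 0.81212$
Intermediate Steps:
$n{\left(E \right)} = 12$
$\frac{280}{358} + \frac{n{\left(-18 \right)}}{400} = \frac{280}{358} + \frac{12}{400} = 280 \cdot \frac{1}{358} + 12 \cdot \frac{1}{400} = \frac{140}{179} + \frac{3}{100} = \frac{14537}{17900}$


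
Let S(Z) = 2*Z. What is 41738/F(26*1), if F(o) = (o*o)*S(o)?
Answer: 20869/17576 ≈ 1.1874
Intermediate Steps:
F(o) = 2*o**3 (F(o) = (o*o)*(2*o) = o**2*(2*o) = 2*o**3)
41738/F(26*1) = 41738/((2*(26*1)**3)) = 41738/((2*26**3)) = 41738/((2*17576)) = 41738/35152 = 41738*(1/35152) = 20869/17576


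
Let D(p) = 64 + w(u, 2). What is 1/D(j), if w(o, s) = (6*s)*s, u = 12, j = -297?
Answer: 1/88 ≈ 0.011364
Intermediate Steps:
w(o, s) = 6*s²
D(p) = 88 (D(p) = 64 + 6*2² = 64 + 6*4 = 64 + 24 = 88)
1/D(j) = 1/88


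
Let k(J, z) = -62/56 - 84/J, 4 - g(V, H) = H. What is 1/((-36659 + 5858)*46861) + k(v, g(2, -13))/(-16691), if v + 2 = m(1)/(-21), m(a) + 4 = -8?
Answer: -11658066780637/3372770274685140 ≈ -0.0034565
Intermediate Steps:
m(a) = -12 (m(a) = -4 - 8 = -12)
v = -10/7 (v = -2 - 12/(-21) = -2 - 12*(-1/21) = -2 + 4/7 = -10/7 ≈ -1.4286)
g(V, H) = 4 - H
k(J, z) = -31/28 - 84/J (k(J, z) = -62*1/56 - 84/J = -31/28 - 84/J)
1/((-36659 + 5858)*46861) + k(v, g(2, -13))/(-16691) = 1/((-36659 + 5858)*46861) + (-31/28 - 84/(-10/7))/(-16691) = (1/46861)/(-30801) + (-31/28 - 84*(-7/10))*(-1/16691) = -1/30801*1/46861 + (-31/28 + 294/5)*(-1/16691) = -1/1443365661 + (8077/140)*(-1/16691) = -1/1443365661 - 8077/2336740 = -11658066780637/3372770274685140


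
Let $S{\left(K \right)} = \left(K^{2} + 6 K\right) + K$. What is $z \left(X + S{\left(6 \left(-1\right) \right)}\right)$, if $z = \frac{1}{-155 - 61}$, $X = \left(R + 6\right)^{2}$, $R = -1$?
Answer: $- \frac{19}{216} \approx -0.087963$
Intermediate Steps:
$X = 25$ ($X = \left(-1 + 6\right)^{2} = 5^{2} = 25$)
$S{\left(K \right)} = K^{2} + 7 K$
$z = - \frac{1}{216}$ ($z = \frac{1}{-216} = - \frac{1}{216} \approx -0.0046296$)
$z \left(X + S{\left(6 \left(-1\right) \right)}\right) = - \frac{25 + 6 \left(-1\right) \left(7 + 6 \left(-1\right)\right)}{216} = - \frac{25 - 6 \left(7 - 6\right)}{216} = - \frac{25 - 6}{216} = \left(- \frac{1}{216}\right) 19 = - \frac{19}{216}$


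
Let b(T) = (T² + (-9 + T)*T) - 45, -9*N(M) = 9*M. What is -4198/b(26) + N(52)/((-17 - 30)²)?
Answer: -9329178/2370257 ≈ -3.9359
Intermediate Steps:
N(M) = -M
b(T) = -45 + T² + T*(-9 + T) (b(T) = (T² + T*(-9 + T)) - 45 = -45 + T² + T*(-9 + T))
-4198/b(26) + N(52)/((-17 - 30)²) = -4198/(-45 - 9*26 + 2*26²) + (-1*52)/((-17 - 30)²) = -4198/(-45 - 234 + 2*676) - 52/((-47)²) = -4198/(-45 - 234 + 1352) - 52/2209 = -4198/1073 - 52*1/2209 = -4198*1/1073 - 52/2209 = -4198/1073 - 52/2209 = -9329178/2370257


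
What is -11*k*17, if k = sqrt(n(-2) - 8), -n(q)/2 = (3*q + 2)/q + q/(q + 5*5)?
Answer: -748*I*sqrt(391)/23 ≈ -643.08*I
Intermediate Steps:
n(q) = -2*q/(25 + q) - 2*(2 + 3*q)/q (n(q) = -2*((3*q + 2)/q + q/(q + 5*5)) = -2*((2 + 3*q)/q + q/(q + 25)) = -2*((2 + 3*q)/q + q/(25 + q)) = -2*(q/(25 + q) + (2 + 3*q)/q) = -2*q/(25 + q) - 2*(2 + 3*q)/q)
k = 4*I*sqrt(391)/23 (k = sqrt(2*(-50 - 77*(-2) - 4*(-2)**2)/(-2*(25 - 2)) - 8) = sqrt(2*(-1/2)*(-50 + 154 - 4*4)/23 - 8) = sqrt(2*(-1/2)*(1/23)*(-50 + 154 - 16) - 8) = sqrt(2*(-1/2)*(1/23)*88 - 8) = sqrt(-88/23 - 8) = sqrt(-272/23) = 4*I*sqrt(391)/23 ≈ 3.4389*I)
-11*k*17 = -44*I*sqrt(391)/23*17 = -748*I*sqrt(391)/23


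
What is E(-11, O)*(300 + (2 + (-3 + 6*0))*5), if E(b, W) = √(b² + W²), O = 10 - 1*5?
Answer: 295*√146 ≈ 3564.5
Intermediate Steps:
O = 5 (O = 10 - 5 = 5)
E(b, W) = √(W² + b²)
E(-11, O)*(300 + (2 + (-3 + 6*0))*5) = √(5² + (-11)²)*(300 + (2 + (-3 + 6*0))*5) = √(25 + 121)*(300 + (2 + (-3 + 0))*5) = √146*(300 + (2 - 3)*5) = √146*(300 - 1*5) = √146*(300 - 5) = √146*295 = 295*√146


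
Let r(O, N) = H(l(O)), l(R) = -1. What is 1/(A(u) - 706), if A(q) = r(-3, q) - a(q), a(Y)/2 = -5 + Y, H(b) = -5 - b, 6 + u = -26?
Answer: -1/636 ≈ -0.0015723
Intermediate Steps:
u = -32 (u = -6 - 26 = -32)
r(O, N) = -4 (r(O, N) = -5 - 1*(-1) = -5 + 1 = -4)
a(Y) = -10 + 2*Y (a(Y) = 2*(-5 + Y) = -10 + 2*Y)
A(q) = 6 - 2*q (A(q) = -4 - (-10 + 2*q) = -4 + (10 - 2*q) = 6 - 2*q)
1/(A(u) - 706) = 1/((6 - 2*(-32)) - 706) = 1/((6 + 64) - 706) = 1/(70 - 706) = 1/(-636) = -1/636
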